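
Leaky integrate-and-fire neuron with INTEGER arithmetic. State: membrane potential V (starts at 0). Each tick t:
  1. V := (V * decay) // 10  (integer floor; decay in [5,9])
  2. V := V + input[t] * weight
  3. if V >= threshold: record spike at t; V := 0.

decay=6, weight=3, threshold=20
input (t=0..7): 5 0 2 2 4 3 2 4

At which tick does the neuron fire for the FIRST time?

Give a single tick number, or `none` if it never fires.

t=0: input=5 -> V=15
t=1: input=0 -> V=9
t=2: input=2 -> V=11
t=3: input=2 -> V=12
t=4: input=4 -> V=19
t=5: input=3 -> V=0 FIRE
t=6: input=2 -> V=6
t=7: input=4 -> V=15

Answer: 5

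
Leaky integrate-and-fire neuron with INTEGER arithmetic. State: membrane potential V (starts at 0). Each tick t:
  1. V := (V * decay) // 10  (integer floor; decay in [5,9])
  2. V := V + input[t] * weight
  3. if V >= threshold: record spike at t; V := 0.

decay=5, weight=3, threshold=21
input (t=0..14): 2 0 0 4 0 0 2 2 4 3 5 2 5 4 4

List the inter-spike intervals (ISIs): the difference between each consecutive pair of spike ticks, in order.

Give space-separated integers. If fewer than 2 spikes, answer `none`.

Answer: 3

Derivation:
t=0: input=2 -> V=6
t=1: input=0 -> V=3
t=2: input=0 -> V=1
t=3: input=4 -> V=12
t=4: input=0 -> V=6
t=5: input=0 -> V=3
t=6: input=2 -> V=7
t=7: input=2 -> V=9
t=8: input=4 -> V=16
t=9: input=3 -> V=17
t=10: input=5 -> V=0 FIRE
t=11: input=2 -> V=6
t=12: input=5 -> V=18
t=13: input=4 -> V=0 FIRE
t=14: input=4 -> V=12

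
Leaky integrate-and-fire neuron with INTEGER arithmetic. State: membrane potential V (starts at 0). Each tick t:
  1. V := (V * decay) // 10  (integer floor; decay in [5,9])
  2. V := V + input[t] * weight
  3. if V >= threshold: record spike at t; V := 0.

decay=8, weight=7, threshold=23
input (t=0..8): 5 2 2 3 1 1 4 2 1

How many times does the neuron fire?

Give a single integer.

Answer: 4

Derivation:
t=0: input=5 -> V=0 FIRE
t=1: input=2 -> V=14
t=2: input=2 -> V=0 FIRE
t=3: input=3 -> V=21
t=4: input=1 -> V=0 FIRE
t=5: input=1 -> V=7
t=6: input=4 -> V=0 FIRE
t=7: input=2 -> V=14
t=8: input=1 -> V=18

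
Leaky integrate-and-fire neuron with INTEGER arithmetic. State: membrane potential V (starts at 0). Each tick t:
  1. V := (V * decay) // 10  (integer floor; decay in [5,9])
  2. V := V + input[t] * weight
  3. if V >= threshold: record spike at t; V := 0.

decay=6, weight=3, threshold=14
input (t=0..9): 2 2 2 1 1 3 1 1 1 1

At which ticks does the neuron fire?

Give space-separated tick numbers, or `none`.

Answer: none

Derivation:
t=0: input=2 -> V=6
t=1: input=2 -> V=9
t=2: input=2 -> V=11
t=3: input=1 -> V=9
t=4: input=1 -> V=8
t=5: input=3 -> V=13
t=6: input=1 -> V=10
t=7: input=1 -> V=9
t=8: input=1 -> V=8
t=9: input=1 -> V=7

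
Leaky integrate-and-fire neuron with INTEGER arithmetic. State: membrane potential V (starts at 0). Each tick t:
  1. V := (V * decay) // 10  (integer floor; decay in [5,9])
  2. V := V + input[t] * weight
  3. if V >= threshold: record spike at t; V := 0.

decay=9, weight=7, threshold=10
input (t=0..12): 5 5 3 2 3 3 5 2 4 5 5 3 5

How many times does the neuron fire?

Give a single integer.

Answer: 13

Derivation:
t=0: input=5 -> V=0 FIRE
t=1: input=5 -> V=0 FIRE
t=2: input=3 -> V=0 FIRE
t=3: input=2 -> V=0 FIRE
t=4: input=3 -> V=0 FIRE
t=5: input=3 -> V=0 FIRE
t=6: input=5 -> V=0 FIRE
t=7: input=2 -> V=0 FIRE
t=8: input=4 -> V=0 FIRE
t=9: input=5 -> V=0 FIRE
t=10: input=5 -> V=0 FIRE
t=11: input=3 -> V=0 FIRE
t=12: input=5 -> V=0 FIRE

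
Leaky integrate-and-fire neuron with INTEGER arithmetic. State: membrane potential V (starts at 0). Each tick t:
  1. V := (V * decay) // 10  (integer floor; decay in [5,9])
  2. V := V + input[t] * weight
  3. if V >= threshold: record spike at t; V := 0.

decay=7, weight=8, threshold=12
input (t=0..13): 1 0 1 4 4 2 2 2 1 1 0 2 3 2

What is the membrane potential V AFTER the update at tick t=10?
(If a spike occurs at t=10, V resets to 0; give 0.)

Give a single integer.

t=0: input=1 -> V=8
t=1: input=0 -> V=5
t=2: input=1 -> V=11
t=3: input=4 -> V=0 FIRE
t=4: input=4 -> V=0 FIRE
t=5: input=2 -> V=0 FIRE
t=6: input=2 -> V=0 FIRE
t=7: input=2 -> V=0 FIRE
t=8: input=1 -> V=8
t=9: input=1 -> V=0 FIRE
t=10: input=0 -> V=0
t=11: input=2 -> V=0 FIRE
t=12: input=3 -> V=0 FIRE
t=13: input=2 -> V=0 FIRE

Answer: 0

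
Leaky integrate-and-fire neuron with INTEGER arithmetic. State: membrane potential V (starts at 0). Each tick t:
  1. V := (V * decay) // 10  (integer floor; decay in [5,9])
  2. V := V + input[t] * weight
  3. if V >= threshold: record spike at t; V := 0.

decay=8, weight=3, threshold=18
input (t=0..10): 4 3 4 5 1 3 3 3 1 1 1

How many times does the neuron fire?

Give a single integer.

t=0: input=4 -> V=12
t=1: input=3 -> V=0 FIRE
t=2: input=4 -> V=12
t=3: input=5 -> V=0 FIRE
t=4: input=1 -> V=3
t=5: input=3 -> V=11
t=6: input=3 -> V=17
t=7: input=3 -> V=0 FIRE
t=8: input=1 -> V=3
t=9: input=1 -> V=5
t=10: input=1 -> V=7

Answer: 3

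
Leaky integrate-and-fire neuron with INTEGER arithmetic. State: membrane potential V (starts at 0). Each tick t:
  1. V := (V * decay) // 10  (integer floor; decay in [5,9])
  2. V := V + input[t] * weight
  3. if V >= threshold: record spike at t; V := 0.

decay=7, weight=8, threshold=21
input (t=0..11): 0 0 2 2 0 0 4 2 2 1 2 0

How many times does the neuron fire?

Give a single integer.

t=0: input=0 -> V=0
t=1: input=0 -> V=0
t=2: input=2 -> V=16
t=3: input=2 -> V=0 FIRE
t=4: input=0 -> V=0
t=5: input=0 -> V=0
t=6: input=4 -> V=0 FIRE
t=7: input=2 -> V=16
t=8: input=2 -> V=0 FIRE
t=9: input=1 -> V=8
t=10: input=2 -> V=0 FIRE
t=11: input=0 -> V=0

Answer: 4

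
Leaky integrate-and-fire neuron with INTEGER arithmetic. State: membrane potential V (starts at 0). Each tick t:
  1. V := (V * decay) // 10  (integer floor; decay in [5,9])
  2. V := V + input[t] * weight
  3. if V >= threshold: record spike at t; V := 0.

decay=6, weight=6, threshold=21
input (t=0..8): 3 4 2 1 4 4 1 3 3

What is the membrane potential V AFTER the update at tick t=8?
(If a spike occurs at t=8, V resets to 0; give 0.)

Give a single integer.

t=0: input=3 -> V=18
t=1: input=4 -> V=0 FIRE
t=2: input=2 -> V=12
t=3: input=1 -> V=13
t=4: input=4 -> V=0 FIRE
t=5: input=4 -> V=0 FIRE
t=6: input=1 -> V=6
t=7: input=3 -> V=0 FIRE
t=8: input=3 -> V=18

Answer: 18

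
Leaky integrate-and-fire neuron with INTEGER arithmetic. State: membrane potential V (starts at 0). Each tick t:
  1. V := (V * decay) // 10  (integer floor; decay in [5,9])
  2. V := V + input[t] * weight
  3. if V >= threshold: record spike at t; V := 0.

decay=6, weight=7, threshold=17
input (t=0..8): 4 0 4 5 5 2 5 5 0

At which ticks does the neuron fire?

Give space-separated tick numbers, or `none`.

Answer: 0 2 3 4 6 7

Derivation:
t=0: input=4 -> V=0 FIRE
t=1: input=0 -> V=0
t=2: input=4 -> V=0 FIRE
t=3: input=5 -> V=0 FIRE
t=4: input=5 -> V=0 FIRE
t=5: input=2 -> V=14
t=6: input=5 -> V=0 FIRE
t=7: input=5 -> V=0 FIRE
t=8: input=0 -> V=0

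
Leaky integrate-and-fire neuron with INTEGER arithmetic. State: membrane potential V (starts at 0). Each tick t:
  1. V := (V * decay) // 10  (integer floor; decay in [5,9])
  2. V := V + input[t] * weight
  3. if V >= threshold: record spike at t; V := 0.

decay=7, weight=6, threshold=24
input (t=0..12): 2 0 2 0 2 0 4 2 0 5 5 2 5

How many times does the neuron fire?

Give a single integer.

Answer: 4

Derivation:
t=0: input=2 -> V=12
t=1: input=0 -> V=8
t=2: input=2 -> V=17
t=3: input=0 -> V=11
t=4: input=2 -> V=19
t=5: input=0 -> V=13
t=6: input=4 -> V=0 FIRE
t=7: input=2 -> V=12
t=8: input=0 -> V=8
t=9: input=5 -> V=0 FIRE
t=10: input=5 -> V=0 FIRE
t=11: input=2 -> V=12
t=12: input=5 -> V=0 FIRE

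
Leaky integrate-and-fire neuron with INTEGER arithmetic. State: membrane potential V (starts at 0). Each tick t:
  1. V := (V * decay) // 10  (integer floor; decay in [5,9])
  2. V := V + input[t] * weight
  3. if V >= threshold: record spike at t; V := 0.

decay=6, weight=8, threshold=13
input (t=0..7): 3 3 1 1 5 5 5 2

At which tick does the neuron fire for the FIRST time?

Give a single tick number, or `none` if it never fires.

t=0: input=3 -> V=0 FIRE
t=1: input=3 -> V=0 FIRE
t=2: input=1 -> V=8
t=3: input=1 -> V=12
t=4: input=5 -> V=0 FIRE
t=5: input=5 -> V=0 FIRE
t=6: input=5 -> V=0 FIRE
t=7: input=2 -> V=0 FIRE

Answer: 0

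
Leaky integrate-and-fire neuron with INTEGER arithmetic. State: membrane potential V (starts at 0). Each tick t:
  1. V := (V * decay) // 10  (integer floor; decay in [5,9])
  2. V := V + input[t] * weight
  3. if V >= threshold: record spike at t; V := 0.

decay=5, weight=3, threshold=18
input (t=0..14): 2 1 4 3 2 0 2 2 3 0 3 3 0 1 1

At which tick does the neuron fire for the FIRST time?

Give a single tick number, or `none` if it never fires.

Answer: none

Derivation:
t=0: input=2 -> V=6
t=1: input=1 -> V=6
t=2: input=4 -> V=15
t=3: input=3 -> V=16
t=4: input=2 -> V=14
t=5: input=0 -> V=7
t=6: input=2 -> V=9
t=7: input=2 -> V=10
t=8: input=3 -> V=14
t=9: input=0 -> V=7
t=10: input=3 -> V=12
t=11: input=3 -> V=15
t=12: input=0 -> V=7
t=13: input=1 -> V=6
t=14: input=1 -> V=6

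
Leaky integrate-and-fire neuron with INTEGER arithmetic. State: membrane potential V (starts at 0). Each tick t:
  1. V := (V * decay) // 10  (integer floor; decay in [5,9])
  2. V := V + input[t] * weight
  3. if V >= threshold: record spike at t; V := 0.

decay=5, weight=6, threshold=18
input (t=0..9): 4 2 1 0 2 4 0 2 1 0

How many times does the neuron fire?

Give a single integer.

Answer: 2

Derivation:
t=0: input=4 -> V=0 FIRE
t=1: input=2 -> V=12
t=2: input=1 -> V=12
t=3: input=0 -> V=6
t=4: input=2 -> V=15
t=5: input=4 -> V=0 FIRE
t=6: input=0 -> V=0
t=7: input=2 -> V=12
t=8: input=1 -> V=12
t=9: input=0 -> V=6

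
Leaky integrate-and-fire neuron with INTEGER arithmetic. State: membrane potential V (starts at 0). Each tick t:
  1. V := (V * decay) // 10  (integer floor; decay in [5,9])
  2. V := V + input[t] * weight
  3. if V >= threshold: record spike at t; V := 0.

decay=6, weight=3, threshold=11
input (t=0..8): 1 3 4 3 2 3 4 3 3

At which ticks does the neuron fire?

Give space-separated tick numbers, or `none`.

t=0: input=1 -> V=3
t=1: input=3 -> V=10
t=2: input=4 -> V=0 FIRE
t=3: input=3 -> V=9
t=4: input=2 -> V=0 FIRE
t=5: input=3 -> V=9
t=6: input=4 -> V=0 FIRE
t=7: input=3 -> V=9
t=8: input=3 -> V=0 FIRE

Answer: 2 4 6 8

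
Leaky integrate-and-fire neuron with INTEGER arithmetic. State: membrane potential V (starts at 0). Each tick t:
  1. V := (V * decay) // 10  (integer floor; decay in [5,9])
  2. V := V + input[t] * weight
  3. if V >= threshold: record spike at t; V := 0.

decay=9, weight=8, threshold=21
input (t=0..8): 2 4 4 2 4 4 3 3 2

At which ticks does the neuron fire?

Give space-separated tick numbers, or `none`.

Answer: 1 2 4 5 6 7

Derivation:
t=0: input=2 -> V=16
t=1: input=4 -> V=0 FIRE
t=2: input=4 -> V=0 FIRE
t=3: input=2 -> V=16
t=4: input=4 -> V=0 FIRE
t=5: input=4 -> V=0 FIRE
t=6: input=3 -> V=0 FIRE
t=7: input=3 -> V=0 FIRE
t=8: input=2 -> V=16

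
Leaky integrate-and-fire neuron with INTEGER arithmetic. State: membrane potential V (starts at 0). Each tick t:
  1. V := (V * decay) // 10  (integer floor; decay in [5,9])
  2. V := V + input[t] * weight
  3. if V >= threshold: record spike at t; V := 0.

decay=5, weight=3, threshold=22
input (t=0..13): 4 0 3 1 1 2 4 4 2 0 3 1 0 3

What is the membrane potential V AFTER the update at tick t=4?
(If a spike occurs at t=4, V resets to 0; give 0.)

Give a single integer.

Answer: 7

Derivation:
t=0: input=4 -> V=12
t=1: input=0 -> V=6
t=2: input=3 -> V=12
t=3: input=1 -> V=9
t=4: input=1 -> V=7
t=5: input=2 -> V=9
t=6: input=4 -> V=16
t=7: input=4 -> V=20
t=8: input=2 -> V=16
t=9: input=0 -> V=8
t=10: input=3 -> V=13
t=11: input=1 -> V=9
t=12: input=0 -> V=4
t=13: input=3 -> V=11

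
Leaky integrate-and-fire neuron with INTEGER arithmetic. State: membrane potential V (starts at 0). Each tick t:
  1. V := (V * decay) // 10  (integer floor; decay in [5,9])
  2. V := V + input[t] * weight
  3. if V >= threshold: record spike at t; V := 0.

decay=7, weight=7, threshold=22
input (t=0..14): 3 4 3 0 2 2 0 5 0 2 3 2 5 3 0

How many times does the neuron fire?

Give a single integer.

Answer: 5

Derivation:
t=0: input=3 -> V=21
t=1: input=4 -> V=0 FIRE
t=2: input=3 -> V=21
t=3: input=0 -> V=14
t=4: input=2 -> V=0 FIRE
t=5: input=2 -> V=14
t=6: input=0 -> V=9
t=7: input=5 -> V=0 FIRE
t=8: input=0 -> V=0
t=9: input=2 -> V=14
t=10: input=3 -> V=0 FIRE
t=11: input=2 -> V=14
t=12: input=5 -> V=0 FIRE
t=13: input=3 -> V=21
t=14: input=0 -> V=14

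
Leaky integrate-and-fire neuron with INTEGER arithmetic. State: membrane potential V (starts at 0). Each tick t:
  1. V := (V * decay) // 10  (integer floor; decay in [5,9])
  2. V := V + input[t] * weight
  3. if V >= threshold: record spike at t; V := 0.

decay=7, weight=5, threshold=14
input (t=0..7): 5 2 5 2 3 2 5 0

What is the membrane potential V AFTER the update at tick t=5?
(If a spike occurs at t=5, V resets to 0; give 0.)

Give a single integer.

t=0: input=5 -> V=0 FIRE
t=1: input=2 -> V=10
t=2: input=5 -> V=0 FIRE
t=3: input=2 -> V=10
t=4: input=3 -> V=0 FIRE
t=5: input=2 -> V=10
t=6: input=5 -> V=0 FIRE
t=7: input=0 -> V=0

Answer: 10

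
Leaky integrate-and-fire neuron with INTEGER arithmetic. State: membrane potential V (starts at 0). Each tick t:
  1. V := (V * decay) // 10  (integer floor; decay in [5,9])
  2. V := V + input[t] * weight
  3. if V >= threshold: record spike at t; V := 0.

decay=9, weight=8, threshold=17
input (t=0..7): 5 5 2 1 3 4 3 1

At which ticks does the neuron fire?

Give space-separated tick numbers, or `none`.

Answer: 0 1 3 4 5 6

Derivation:
t=0: input=5 -> V=0 FIRE
t=1: input=5 -> V=0 FIRE
t=2: input=2 -> V=16
t=3: input=1 -> V=0 FIRE
t=4: input=3 -> V=0 FIRE
t=5: input=4 -> V=0 FIRE
t=6: input=3 -> V=0 FIRE
t=7: input=1 -> V=8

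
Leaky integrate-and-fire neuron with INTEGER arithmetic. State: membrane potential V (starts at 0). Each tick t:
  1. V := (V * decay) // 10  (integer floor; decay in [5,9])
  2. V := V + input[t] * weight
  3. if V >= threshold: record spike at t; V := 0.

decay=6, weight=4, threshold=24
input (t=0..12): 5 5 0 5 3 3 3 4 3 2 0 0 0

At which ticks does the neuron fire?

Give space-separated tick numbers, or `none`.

Answer: 1 4 7

Derivation:
t=0: input=5 -> V=20
t=1: input=5 -> V=0 FIRE
t=2: input=0 -> V=0
t=3: input=5 -> V=20
t=4: input=3 -> V=0 FIRE
t=5: input=3 -> V=12
t=6: input=3 -> V=19
t=7: input=4 -> V=0 FIRE
t=8: input=3 -> V=12
t=9: input=2 -> V=15
t=10: input=0 -> V=9
t=11: input=0 -> V=5
t=12: input=0 -> V=3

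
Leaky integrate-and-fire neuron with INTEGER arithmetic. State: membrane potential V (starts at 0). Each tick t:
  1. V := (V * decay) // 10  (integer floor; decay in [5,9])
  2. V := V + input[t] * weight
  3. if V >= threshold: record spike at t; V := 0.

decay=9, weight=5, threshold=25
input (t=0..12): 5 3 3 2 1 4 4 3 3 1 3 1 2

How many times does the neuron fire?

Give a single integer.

Answer: 5

Derivation:
t=0: input=5 -> V=0 FIRE
t=1: input=3 -> V=15
t=2: input=3 -> V=0 FIRE
t=3: input=2 -> V=10
t=4: input=1 -> V=14
t=5: input=4 -> V=0 FIRE
t=6: input=4 -> V=20
t=7: input=3 -> V=0 FIRE
t=8: input=3 -> V=15
t=9: input=1 -> V=18
t=10: input=3 -> V=0 FIRE
t=11: input=1 -> V=5
t=12: input=2 -> V=14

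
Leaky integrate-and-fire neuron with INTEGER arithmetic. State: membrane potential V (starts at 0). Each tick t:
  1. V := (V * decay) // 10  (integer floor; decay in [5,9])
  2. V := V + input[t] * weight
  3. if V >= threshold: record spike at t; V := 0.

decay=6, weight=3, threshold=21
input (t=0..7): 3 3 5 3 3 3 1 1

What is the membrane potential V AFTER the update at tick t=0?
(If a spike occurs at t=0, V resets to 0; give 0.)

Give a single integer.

Answer: 9

Derivation:
t=0: input=3 -> V=9
t=1: input=3 -> V=14
t=2: input=5 -> V=0 FIRE
t=3: input=3 -> V=9
t=4: input=3 -> V=14
t=5: input=3 -> V=17
t=6: input=1 -> V=13
t=7: input=1 -> V=10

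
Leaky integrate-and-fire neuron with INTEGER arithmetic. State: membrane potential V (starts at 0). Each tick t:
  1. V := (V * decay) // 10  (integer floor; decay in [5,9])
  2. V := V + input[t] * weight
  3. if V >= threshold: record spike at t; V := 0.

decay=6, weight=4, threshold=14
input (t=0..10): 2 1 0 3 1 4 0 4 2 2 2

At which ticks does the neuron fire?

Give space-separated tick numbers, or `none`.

Answer: 3 5 7 10

Derivation:
t=0: input=2 -> V=8
t=1: input=1 -> V=8
t=2: input=0 -> V=4
t=3: input=3 -> V=0 FIRE
t=4: input=1 -> V=4
t=5: input=4 -> V=0 FIRE
t=6: input=0 -> V=0
t=7: input=4 -> V=0 FIRE
t=8: input=2 -> V=8
t=9: input=2 -> V=12
t=10: input=2 -> V=0 FIRE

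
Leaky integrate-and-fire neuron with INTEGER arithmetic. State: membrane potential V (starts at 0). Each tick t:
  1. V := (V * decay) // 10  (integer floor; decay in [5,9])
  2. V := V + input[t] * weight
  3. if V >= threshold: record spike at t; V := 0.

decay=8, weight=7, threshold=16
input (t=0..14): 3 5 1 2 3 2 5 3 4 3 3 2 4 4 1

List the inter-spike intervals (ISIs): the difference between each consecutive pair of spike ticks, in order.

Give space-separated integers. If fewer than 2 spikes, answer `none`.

Answer: 1 2 1 2 1 1 1 1 2 1

Derivation:
t=0: input=3 -> V=0 FIRE
t=1: input=5 -> V=0 FIRE
t=2: input=1 -> V=7
t=3: input=2 -> V=0 FIRE
t=4: input=3 -> V=0 FIRE
t=5: input=2 -> V=14
t=6: input=5 -> V=0 FIRE
t=7: input=3 -> V=0 FIRE
t=8: input=4 -> V=0 FIRE
t=9: input=3 -> V=0 FIRE
t=10: input=3 -> V=0 FIRE
t=11: input=2 -> V=14
t=12: input=4 -> V=0 FIRE
t=13: input=4 -> V=0 FIRE
t=14: input=1 -> V=7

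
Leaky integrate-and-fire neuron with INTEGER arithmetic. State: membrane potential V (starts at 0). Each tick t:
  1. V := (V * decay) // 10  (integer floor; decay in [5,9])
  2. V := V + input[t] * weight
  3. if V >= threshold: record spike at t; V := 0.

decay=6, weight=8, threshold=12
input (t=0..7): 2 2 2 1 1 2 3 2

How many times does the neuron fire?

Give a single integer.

t=0: input=2 -> V=0 FIRE
t=1: input=2 -> V=0 FIRE
t=2: input=2 -> V=0 FIRE
t=3: input=1 -> V=8
t=4: input=1 -> V=0 FIRE
t=5: input=2 -> V=0 FIRE
t=6: input=3 -> V=0 FIRE
t=7: input=2 -> V=0 FIRE

Answer: 7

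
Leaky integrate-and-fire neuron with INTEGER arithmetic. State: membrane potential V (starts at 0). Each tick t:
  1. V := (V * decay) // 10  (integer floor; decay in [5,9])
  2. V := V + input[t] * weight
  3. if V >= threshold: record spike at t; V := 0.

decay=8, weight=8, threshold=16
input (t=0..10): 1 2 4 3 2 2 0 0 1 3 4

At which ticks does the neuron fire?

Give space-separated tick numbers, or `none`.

t=0: input=1 -> V=8
t=1: input=2 -> V=0 FIRE
t=2: input=4 -> V=0 FIRE
t=3: input=3 -> V=0 FIRE
t=4: input=2 -> V=0 FIRE
t=5: input=2 -> V=0 FIRE
t=6: input=0 -> V=0
t=7: input=0 -> V=0
t=8: input=1 -> V=8
t=9: input=3 -> V=0 FIRE
t=10: input=4 -> V=0 FIRE

Answer: 1 2 3 4 5 9 10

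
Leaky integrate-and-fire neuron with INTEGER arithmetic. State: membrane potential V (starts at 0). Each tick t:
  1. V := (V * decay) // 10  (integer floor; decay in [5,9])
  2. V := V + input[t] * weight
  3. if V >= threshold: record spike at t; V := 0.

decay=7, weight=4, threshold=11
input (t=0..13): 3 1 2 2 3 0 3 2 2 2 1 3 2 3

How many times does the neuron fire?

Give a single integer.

Answer: 7

Derivation:
t=0: input=3 -> V=0 FIRE
t=1: input=1 -> V=4
t=2: input=2 -> V=10
t=3: input=2 -> V=0 FIRE
t=4: input=3 -> V=0 FIRE
t=5: input=0 -> V=0
t=6: input=3 -> V=0 FIRE
t=7: input=2 -> V=8
t=8: input=2 -> V=0 FIRE
t=9: input=2 -> V=8
t=10: input=1 -> V=9
t=11: input=3 -> V=0 FIRE
t=12: input=2 -> V=8
t=13: input=3 -> V=0 FIRE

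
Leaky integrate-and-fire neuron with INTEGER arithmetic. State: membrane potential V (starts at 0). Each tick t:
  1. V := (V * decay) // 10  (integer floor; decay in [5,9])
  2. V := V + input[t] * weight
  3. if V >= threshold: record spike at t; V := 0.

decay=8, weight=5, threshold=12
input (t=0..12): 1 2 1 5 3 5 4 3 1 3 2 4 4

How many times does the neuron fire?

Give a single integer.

t=0: input=1 -> V=5
t=1: input=2 -> V=0 FIRE
t=2: input=1 -> V=5
t=3: input=5 -> V=0 FIRE
t=4: input=3 -> V=0 FIRE
t=5: input=5 -> V=0 FIRE
t=6: input=4 -> V=0 FIRE
t=7: input=3 -> V=0 FIRE
t=8: input=1 -> V=5
t=9: input=3 -> V=0 FIRE
t=10: input=2 -> V=10
t=11: input=4 -> V=0 FIRE
t=12: input=4 -> V=0 FIRE

Answer: 9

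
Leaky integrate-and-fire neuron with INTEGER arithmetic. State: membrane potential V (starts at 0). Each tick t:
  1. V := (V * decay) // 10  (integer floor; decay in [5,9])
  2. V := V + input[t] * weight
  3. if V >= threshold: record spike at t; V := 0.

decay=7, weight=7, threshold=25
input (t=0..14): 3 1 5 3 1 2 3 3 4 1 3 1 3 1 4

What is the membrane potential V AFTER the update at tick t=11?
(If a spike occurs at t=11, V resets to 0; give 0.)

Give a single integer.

Answer: 7

Derivation:
t=0: input=3 -> V=21
t=1: input=1 -> V=21
t=2: input=5 -> V=0 FIRE
t=3: input=3 -> V=21
t=4: input=1 -> V=21
t=5: input=2 -> V=0 FIRE
t=6: input=3 -> V=21
t=7: input=3 -> V=0 FIRE
t=8: input=4 -> V=0 FIRE
t=9: input=1 -> V=7
t=10: input=3 -> V=0 FIRE
t=11: input=1 -> V=7
t=12: input=3 -> V=0 FIRE
t=13: input=1 -> V=7
t=14: input=4 -> V=0 FIRE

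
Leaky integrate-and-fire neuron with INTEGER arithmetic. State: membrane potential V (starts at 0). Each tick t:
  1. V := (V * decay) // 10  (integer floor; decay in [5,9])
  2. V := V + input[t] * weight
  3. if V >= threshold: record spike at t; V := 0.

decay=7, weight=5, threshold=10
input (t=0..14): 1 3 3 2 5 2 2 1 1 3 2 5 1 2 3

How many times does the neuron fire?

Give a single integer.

t=0: input=1 -> V=5
t=1: input=3 -> V=0 FIRE
t=2: input=3 -> V=0 FIRE
t=3: input=2 -> V=0 FIRE
t=4: input=5 -> V=0 FIRE
t=5: input=2 -> V=0 FIRE
t=6: input=2 -> V=0 FIRE
t=7: input=1 -> V=5
t=8: input=1 -> V=8
t=9: input=3 -> V=0 FIRE
t=10: input=2 -> V=0 FIRE
t=11: input=5 -> V=0 FIRE
t=12: input=1 -> V=5
t=13: input=2 -> V=0 FIRE
t=14: input=3 -> V=0 FIRE

Answer: 11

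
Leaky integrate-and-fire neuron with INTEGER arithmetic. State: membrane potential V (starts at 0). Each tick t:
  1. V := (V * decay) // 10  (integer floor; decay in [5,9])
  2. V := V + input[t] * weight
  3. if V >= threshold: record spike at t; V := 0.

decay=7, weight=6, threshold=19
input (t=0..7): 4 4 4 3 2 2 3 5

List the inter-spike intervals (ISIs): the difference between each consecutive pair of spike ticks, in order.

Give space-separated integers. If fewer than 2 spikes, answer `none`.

Answer: 1 1 2 2 1

Derivation:
t=0: input=4 -> V=0 FIRE
t=1: input=4 -> V=0 FIRE
t=2: input=4 -> V=0 FIRE
t=3: input=3 -> V=18
t=4: input=2 -> V=0 FIRE
t=5: input=2 -> V=12
t=6: input=3 -> V=0 FIRE
t=7: input=5 -> V=0 FIRE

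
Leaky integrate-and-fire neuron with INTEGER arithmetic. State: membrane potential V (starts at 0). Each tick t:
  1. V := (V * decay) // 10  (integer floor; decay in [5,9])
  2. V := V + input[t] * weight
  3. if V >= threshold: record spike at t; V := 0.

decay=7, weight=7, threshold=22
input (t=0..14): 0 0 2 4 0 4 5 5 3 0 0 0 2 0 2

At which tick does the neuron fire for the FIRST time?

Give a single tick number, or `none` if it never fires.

Answer: 3

Derivation:
t=0: input=0 -> V=0
t=1: input=0 -> V=0
t=2: input=2 -> V=14
t=3: input=4 -> V=0 FIRE
t=4: input=0 -> V=0
t=5: input=4 -> V=0 FIRE
t=6: input=5 -> V=0 FIRE
t=7: input=5 -> V=0 FIRE
t=8: input=3 -> V=21
t=9: input=0 -> V=14
t=10: input=0 -> V=9
t=11: input=0 -> V=6
t=12: input=2 -> V=18
t=13: input=0 -> V=12
t=14: input=2 -> V=0 FIRE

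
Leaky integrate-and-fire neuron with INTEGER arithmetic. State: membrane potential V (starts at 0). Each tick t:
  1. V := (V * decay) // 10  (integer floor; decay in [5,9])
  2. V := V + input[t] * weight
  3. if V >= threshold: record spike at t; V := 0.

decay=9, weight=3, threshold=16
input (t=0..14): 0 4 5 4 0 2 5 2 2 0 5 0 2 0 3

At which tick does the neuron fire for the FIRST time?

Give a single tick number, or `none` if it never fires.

Answer: 2

Derivation:
t=0: input=0 -> V=0
t=1: input=4 -> V=12
t=2: input=5 -> V=0 FIRE
t=3: input=4 -> V=12
t=4: input=0 -> V=10
t=5: input=2 -> V=15
t=6: input=5 -> V=0 FIRE
t=7: input=2 -> V=6
t=8: input=2 -> V=11
t=9: input=0 -> V=9
t=10: input=5 -> V=0 FIRE
t=11: input=0 -> V=0
t=12: input=2 -> V=6
t=13: input=0 -> V=5
t=14: input=3 -> V=13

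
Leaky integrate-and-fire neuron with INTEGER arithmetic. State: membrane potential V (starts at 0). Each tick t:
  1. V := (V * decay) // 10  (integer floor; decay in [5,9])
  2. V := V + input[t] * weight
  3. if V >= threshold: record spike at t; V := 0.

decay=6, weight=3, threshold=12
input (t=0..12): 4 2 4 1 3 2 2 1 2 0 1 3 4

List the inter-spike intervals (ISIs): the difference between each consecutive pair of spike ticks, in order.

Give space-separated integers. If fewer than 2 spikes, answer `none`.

t=0: input=4 -> V=0 FIRE
t=1: input=2 -> V=6
t=2: input=4 -> V=0 FIRE
t=3: input=1 -> V=3
t=4: input=3 -> V=10
t=5: input=2 -> V=0 FIRE
t=6: input=2 -> V=6
t=7: input=1 -> V=6
t=8: input=2 -> V=9
t=9: input=0 -> V=5
t=10: input=1 -> V=6
t=11: input=3 -> V=0 FIRE
t=12: input=4 -> V=0 FIRE

Answer: 2 3 6 1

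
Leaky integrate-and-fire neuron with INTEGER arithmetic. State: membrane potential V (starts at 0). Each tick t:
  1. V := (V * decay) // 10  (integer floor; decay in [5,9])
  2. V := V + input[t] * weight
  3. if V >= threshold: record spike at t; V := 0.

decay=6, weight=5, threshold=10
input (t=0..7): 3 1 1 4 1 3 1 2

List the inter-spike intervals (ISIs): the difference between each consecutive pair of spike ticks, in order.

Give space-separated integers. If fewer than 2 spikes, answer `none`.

t=0: input=3 -> V=0 FIRE
t=1: input=1 -> V=5
t=2: input=1 -> V=8
t=3: input=4 -> V=0 FIRE
t=4: input=1 -> V=5
t=5: input=3 -> V=0 FIRE
t=6: input=1 -> V=5
t=7: input=2 -> V=0 FIRE

Answer: 3 2 2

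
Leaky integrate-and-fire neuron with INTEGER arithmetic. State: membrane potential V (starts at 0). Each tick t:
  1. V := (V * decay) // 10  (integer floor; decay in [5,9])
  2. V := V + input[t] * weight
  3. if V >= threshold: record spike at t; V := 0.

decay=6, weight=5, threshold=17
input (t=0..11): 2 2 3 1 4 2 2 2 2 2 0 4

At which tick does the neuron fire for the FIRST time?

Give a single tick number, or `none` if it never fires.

Answer: 2

Derivation:
t=0: input=2 -> V=10
t=1: input=2 -> V=16
t=2: input=3 -> V=0 FIRE
t=3: input=1 -> V=5
t=4: input=4 -> V=0 FIRE
t=5: input=2 -> V=10
t=6: input=2 -> V=16
t=7: input=2 -> V=0 FIRE
t=8: input=2 -> V=10
t=9: input=2 -> V=16
t=10: input=0 -> V=9
t=11: input=4 -> V=0 FIRE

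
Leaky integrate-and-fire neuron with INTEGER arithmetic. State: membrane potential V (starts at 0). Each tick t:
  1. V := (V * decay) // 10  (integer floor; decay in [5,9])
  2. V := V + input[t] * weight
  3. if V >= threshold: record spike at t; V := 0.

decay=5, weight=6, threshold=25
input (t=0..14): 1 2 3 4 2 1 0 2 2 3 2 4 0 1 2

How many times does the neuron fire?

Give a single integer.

Answer: 3

Derivation:
t=0: input=1 -> V=6
t=1: input=2 -> V=15
t=2: input=3 -> V=0 FIRE
t=3: input=4 -> V=24
t=4: input=2 -> V=24
t=5: input=1 -> V=18
t=6: input=0 -> V=9
t=7: input=2 -> V=16
t=8: input=2 -> V=20
t=9: input=3 -> V=0 FIRE
t=10: input=2 -> V=12
t=11: input=4 -> V=0 FIRE
t=12: input=0 -> V=0
t=13: input=1 -> V=6
t=14: input=2 -> V=15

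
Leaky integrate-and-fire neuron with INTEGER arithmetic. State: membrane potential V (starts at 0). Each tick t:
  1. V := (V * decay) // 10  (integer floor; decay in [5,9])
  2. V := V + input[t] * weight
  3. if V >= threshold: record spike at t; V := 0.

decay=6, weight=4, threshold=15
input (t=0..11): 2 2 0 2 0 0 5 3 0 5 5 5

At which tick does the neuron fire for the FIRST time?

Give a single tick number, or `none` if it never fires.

t=0: input=2 -> V=8
t=1: input=2 -> V=12
t=2: input=0 -> V=7
t=3: input=2 -> V=12
t=4: input=0 -> V=7
t=5: input=0 -> V=4
t=6: input=5 -> V=0 FIRE
t=7: input=3 -> V=12
t=8: input=0 -> V=7
t=9: input=5 -> V=0 FIRE
t=10: input=5 -> V=0 FIRE
t=11: input=5 -> V=0 FIRE

Answer: 6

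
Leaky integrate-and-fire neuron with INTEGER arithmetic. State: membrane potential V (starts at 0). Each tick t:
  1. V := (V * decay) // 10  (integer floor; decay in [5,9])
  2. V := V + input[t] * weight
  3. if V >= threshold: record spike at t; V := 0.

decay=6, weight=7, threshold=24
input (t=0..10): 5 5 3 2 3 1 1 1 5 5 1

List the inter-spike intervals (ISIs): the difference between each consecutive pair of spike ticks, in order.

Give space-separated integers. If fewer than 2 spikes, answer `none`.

Answer: 1 2 5 1

Derivation:
t=0: input=5 -> V=0 FIRE
t=1: input=5 -> V=0 FIRE
t=2: input=3 -> V=21
t=3: input=2 -> V=0 FIRE
t=4: input=3 -> V=21
t=5: input=1 -> V=19
t=6: input=1 -> V=18
t=7: input=1 -> V=17
t=8: input=5 -> V=0 FIRE
t=9: input=5 -> V=0 FIRE
t=10: input=1 -> V=7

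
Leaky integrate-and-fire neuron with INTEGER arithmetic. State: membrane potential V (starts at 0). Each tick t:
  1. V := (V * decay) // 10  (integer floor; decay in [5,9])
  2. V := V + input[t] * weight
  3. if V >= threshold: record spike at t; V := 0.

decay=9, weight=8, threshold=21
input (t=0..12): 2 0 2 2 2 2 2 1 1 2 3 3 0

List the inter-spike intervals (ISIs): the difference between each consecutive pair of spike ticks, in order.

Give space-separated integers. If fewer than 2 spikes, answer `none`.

t=0: input=2 -> V=16
t=1: input=0 -> V=14
t=2: input=2 -> V=0 FIRE
t=3: input=2 -> V=16
t=4: input=2 -> V=0 FIRE
t=5: input=2 -> V=16
t=6: input=2 -> V=0 FIRE
t=7: input=1 -> V=8
t=8: input=1 -> V=15
t=9: input=2 -> V=0 FIRE
t=10: input=3 -> V=0 FIRE
t=11: input=3 -> V=0 FIRE
t=12: input=0 -> V=0

Answer: 2 2 3 1 1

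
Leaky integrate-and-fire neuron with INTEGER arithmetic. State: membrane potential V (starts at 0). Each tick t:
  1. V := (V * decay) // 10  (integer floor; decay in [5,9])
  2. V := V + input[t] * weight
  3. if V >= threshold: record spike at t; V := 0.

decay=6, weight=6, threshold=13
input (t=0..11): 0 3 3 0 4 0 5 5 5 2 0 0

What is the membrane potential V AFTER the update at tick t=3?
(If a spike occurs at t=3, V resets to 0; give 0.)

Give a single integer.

Answer: 0

Derivation:
t=0: input=0 -> V=0
t=1: input=3 -> V=0 FIRE
t=2: input=3 -> V=0 FIRE
t=3: input=0 -> V=0
t=4: input=4 -> V=0 FIRE
t=5: input=0 -> V=0
t=6: input=5 -> V=0 FIRE
t=7: input=5 -> V=0 FIRE
t=8: input=5 -> V=0 FIRE
t=9: input=2 -> V=12
t=10: input=0 -> V=7
t=11: input=0 -> V=4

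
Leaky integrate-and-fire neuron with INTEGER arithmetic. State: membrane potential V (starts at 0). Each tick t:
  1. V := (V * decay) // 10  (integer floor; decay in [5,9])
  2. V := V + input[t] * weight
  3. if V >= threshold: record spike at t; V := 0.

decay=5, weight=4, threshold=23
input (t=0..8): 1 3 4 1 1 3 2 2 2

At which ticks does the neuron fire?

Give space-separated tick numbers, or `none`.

Answer: 2

Derivation:
t=0: input=1 -> V=4
t=1: input=3 -> V=14
t=2: input=4 -> V=0 FIRE
t=3: input=1 -> V=4
t=4: input=1 -> V=6
t=5: input=3 -> V=15
t=6: input=2 -> V=15
t=7: input=2 -> V=15
t=8: input=2 -> V=15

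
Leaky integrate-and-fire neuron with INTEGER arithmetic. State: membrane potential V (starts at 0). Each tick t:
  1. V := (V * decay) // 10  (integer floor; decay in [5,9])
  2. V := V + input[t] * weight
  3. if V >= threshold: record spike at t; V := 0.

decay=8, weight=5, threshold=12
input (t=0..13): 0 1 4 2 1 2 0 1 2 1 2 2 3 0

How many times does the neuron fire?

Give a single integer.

t=0: input=0 -> V=0
t=1: input=1 -> V=5
t=2: input=4 -> V=0 FIRE
t=3: input=2 -> V=10
t=4: input=1 -> V=0 FIRE
t=5: input=2 -> V=10
t=6: input=0 -> V=8
t=7: input=1 -> V=11
t=8: input=2 -> V=0 FIRE
t=9: input=1 -> V=5
t=10: input=2 -> V=0 FIRE
t=11: input=2 -> V=10
t=12: input=3 -> V=0 FIRE
t=13: input=0 -> V=0

Answer: 5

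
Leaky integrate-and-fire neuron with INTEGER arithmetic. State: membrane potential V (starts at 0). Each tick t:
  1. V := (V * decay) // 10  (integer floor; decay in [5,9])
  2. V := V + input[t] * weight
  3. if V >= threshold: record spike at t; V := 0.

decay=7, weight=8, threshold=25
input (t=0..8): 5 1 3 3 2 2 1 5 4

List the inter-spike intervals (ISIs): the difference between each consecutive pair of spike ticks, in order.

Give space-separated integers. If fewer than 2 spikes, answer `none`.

t=0: input=5 -> V=0 FIRE
t=1: input=1 -> V=8
t=2: input=3 -> V=0 FIRE
t=3: input=3 -> V=24
t=4: input=2 -> V=0 FIRE
t=5: input=2 -> V=16
t=6: input=1 -> V=19
t=7: input=5 -> V=0 FIRE
t=8: input=4 -> V=0 FIRE

Answer: 2 2 3 1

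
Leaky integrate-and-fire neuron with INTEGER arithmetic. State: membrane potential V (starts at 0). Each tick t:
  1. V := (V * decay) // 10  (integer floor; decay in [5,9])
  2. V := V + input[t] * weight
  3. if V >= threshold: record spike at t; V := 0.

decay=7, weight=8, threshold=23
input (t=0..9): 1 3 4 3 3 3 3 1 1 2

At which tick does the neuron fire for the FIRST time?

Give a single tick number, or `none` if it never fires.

t=0: input=1 -> V=8
t=1: input=3 -> V=0 FIRE
t=2: input=4 -> V=0 FIRE
t=3: input=3 -> V=0 FIRE
t=4: input=3 -> V=0 FIRE
t=5: input=3 -> V=0 FIRE
t=6: input=3 -> V=0 FIRE
t=7: input=1 -> V=8
t=8: input=1 -> V=13
t=9: input=2 -> V=0 FIRE

Answer: 1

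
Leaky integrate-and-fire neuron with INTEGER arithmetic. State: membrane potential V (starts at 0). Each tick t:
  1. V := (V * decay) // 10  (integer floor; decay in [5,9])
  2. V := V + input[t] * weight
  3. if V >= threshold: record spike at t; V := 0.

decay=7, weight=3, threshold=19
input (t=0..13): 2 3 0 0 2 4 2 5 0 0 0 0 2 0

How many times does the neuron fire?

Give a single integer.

Answer: 2

Derivation:
t=0: input=2 -> V=6
t=1: input=3 -> V=13
t=2: input=0 -> V=9
t=3: input=0 -> V=6
t=4: input=2 -> V=10
t=5: input=4 -> V=0 FIRE
t=6: input=2 -> V=6
t=7: input=5 -> V=0 FIRE
t=8: input=0 -> V=0
t=9: input=0 -> V=0
t=10: input=0 -> V=0
t=11: input=0 -> V=0
t=12: input=2 -> V=6
t=13: input=0 -> V=4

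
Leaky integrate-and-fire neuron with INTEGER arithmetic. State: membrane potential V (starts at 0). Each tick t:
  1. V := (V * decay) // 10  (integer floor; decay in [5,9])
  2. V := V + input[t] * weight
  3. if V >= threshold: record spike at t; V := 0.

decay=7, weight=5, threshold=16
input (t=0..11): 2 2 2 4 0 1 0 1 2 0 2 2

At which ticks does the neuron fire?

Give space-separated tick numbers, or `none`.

Answer: 1 3 10

Derivation:
t=0: input=2 -> V=10
t=1: input=2 -> V=0 FIRE
t=2: input=2 -> V=10
t=3: input=4 -> V=0 FIRE
t=4: input=0 -> V=0
t=5: input=1 -> V=5
t=6: input=0 -> V=3
t=7: input=1 -> V=7
t=8: input=2 -> V=14
t=9: input=0 -> V=9
t=10: input=2 -> V=0 FIRE
t=11: input=2 -> V=10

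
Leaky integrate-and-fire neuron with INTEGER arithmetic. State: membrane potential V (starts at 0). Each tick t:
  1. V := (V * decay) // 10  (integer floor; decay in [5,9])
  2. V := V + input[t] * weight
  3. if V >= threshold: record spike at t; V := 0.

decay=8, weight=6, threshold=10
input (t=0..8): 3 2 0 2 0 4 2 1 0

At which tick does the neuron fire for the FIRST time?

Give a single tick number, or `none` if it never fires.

t=0: input=3 -> V=0 FIRE
t=1: input=2 -> V=0 FIRE
t=2: input=0 -> V=0
t=3: input=2 -> V=0 FIRE
t=4: input=0 -> V=0
t=5: input=4 -> V=0 FIRE
t=6: input=2 -> V=0 FIRE
t=7: input=1 -> V=6
t=8: input=0 -> V=4

Answer: 0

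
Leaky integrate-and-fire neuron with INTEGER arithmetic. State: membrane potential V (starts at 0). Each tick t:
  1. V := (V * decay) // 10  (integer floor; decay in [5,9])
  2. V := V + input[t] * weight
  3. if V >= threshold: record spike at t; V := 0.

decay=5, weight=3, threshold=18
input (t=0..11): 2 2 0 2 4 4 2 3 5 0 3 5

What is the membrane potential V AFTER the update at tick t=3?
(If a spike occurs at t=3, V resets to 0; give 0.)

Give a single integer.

t=0: input=2 -> V=6
t=1: input=2 -> V=9
t=2: input=0 -> V=4
t=3: input=2 -> V=8
t=4: input=4 -> V=16
t=5: input=4 -> V=0 FIRE
t=6: input=2 -> V=6
t=7: input=3 -> V=12
t=8: input=5 -> V=0 FIRE
t=9: input=0 -> V=0
t=10: input=3 -> V=9
t=11: input=5 -> V=0 FIRE

Answer: 8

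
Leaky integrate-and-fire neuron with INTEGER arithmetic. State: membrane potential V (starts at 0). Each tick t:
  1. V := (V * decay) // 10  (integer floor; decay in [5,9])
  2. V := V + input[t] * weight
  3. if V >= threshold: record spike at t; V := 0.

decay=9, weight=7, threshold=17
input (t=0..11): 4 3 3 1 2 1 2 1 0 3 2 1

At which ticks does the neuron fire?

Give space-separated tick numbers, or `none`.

t=0: input=4 -> V=0 FIRE
t=1: input=3 -> V=0 FIRE
t=2: input=3 -> V=0 FIRE
t=3: input=1 -> V=7
t=4: input=2 -> V=0 FIRE
t=5: input=1 -> V=7
t=6: input=2 -> V=0 FIRE
t=7: input=1 -> V=7
t=8: input=0 -> V=6
t=9: input=3 -> V=0 FIRE
t=10: input=2 -> V=14
t=11: input=1 -> V=0 FIRE

Answer: 0 1 2 4 6 9 11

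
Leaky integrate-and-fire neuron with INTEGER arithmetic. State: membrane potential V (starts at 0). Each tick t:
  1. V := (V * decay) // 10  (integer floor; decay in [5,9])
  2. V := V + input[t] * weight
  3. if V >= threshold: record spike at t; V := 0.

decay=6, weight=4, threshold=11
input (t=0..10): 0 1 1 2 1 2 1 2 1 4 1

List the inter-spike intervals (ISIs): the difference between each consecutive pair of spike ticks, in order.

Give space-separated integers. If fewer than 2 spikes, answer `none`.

Answer: 4 2

Derivation:
t=0: input=0 -> V=0
t=1: input=1 -> V=4
t=2: input=1 -> V=6
t=3: input=2 -> V=0 FIRE
t=4: input=1 -> V=4
t=5: input=2 -> V=10
t=6: input=1 -> V=10
t=7: input=2 -> V=0 FIRE
t=8: input=1 -> V=4
t=9: input=4 -> V=0 FIRE
t=10: input=1 -> V=4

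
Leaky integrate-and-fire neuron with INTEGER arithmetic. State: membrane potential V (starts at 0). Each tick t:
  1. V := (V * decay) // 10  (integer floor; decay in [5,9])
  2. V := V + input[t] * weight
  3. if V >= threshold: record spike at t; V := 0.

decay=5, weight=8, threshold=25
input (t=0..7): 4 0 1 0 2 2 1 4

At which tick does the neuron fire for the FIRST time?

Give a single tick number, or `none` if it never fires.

Answer: 0

Derivation:
t=0: input=4 -> V=0 FIRE
t=1: input=0 -> V=0
t=2: input=1 -> V=8
t=3: input=0 -> V=4
t=4: input=2 -> V=18
t=5: input=2 -> V=0 FIRE
t=6: input=1 -> V=8
t=7: input=4 -> V=0 FIRE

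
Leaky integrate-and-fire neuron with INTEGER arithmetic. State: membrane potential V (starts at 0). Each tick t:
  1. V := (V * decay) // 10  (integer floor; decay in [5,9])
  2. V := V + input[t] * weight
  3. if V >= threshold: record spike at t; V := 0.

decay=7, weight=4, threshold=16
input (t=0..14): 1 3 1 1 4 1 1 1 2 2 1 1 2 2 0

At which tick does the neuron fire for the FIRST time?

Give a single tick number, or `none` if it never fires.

Answer: 4

Derivation:
t=0: input=1 -> V=4
t=1: input=3 -> V=14
t=2: input=1 -> V=13
t=3: input=1 -> V=13
t=4: input=4 -> V=0 FIRE
t=5: input=1 -> V=4
t=6: input=1 -> V=6
t=7: input=1 -> V=8
t=8: input=2 -> V=13
t=9: input=2 -> V=0 FIRE
t=10: input=1 -> V=4
t=11: input=1 -> V=6
t=12: input=2 -> V=12
t=13: input=2 -> V=0 FIRE
t=14: input=0 -> V=0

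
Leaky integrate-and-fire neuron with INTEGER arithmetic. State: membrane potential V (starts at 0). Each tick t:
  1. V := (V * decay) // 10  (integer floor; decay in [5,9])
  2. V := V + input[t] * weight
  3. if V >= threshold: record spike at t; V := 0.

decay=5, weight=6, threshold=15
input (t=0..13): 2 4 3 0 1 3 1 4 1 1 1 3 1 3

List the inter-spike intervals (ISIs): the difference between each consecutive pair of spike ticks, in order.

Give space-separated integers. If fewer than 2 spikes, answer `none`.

t=0: input=2 -> V=12
t=1: input=4 -> V=0 FIRE
t=2: input=3 -> V=0 FIRE
t=3: input=0 -> V=0
t=4: input=1 -> V=6
t=5: input=3 -> V=0 FIRE
t=6: input=1 -> V=6
t=7: input=4 -> V=0 FIRE
t=8: input=1 -> V=6
t=9: input=1 -> V=9
t=10: input=1 -> V=10
t=11: input=3 -> V=0 FIRE
t=12: input=1 -> V=6
t=13: input=3 -> V=0 FIRE

Answer: 1 3 2 4 2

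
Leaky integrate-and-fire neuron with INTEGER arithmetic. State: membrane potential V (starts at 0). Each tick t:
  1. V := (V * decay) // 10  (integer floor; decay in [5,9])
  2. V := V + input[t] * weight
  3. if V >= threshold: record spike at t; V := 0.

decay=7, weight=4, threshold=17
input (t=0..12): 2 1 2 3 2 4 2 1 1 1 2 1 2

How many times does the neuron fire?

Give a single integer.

Answer: 3

Derivation:
t=0: input=2 -> V=8
t=1: input=1 -> V=9
t=2: input=2 -> V=14
t=3: input=3 -> V=0 FIRE
t=4: input=2 -> V=8
t=5: input=4 -> V=0 FIRE
t=6: input=2 -> V=8
t=7: input=1 -> V=9
t=8: input=1 -> V=10
t=9: input=1 -> V=11
t=10: input=2 -> V=15
t=11: input=1 -> V=14
t=12: input=2 -> V=0 FIRE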